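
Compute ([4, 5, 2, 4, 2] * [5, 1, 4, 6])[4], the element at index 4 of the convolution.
Use y[k] = Σ_i a[i]·b[k-i] at k=4. y[4] = 5×6 + 2×4 + 4×1 + 2×5 = 52

52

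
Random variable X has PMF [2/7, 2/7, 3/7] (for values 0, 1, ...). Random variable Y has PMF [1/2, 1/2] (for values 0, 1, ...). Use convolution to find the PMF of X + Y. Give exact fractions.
P(X+Y=k) = Σ_i P(X=i)·P(Y=k-i) — a convolution of [2/7, 2/7, 3/7] and [1/2, 1/2]. P(X+Y=0) = (2/7)×(1/2) = 1/7; P(X+Y=1) = (2/7)×(1/2) + (2/7)×(1/2) = 1/7 + 1/7 = 2/7; P(X+Y=2) = (2/7)×(1/2) + (3/7)×(1/2) = 1/7 + 3/14 = 5/14; P(X+Y=3) = (3/7)×(1/2) = 3/14. PMF: [1/7, 2/7, 5/14, 3/14] (sums to 1 ✓)

[1/7, 2/7, 5/14, 3/14]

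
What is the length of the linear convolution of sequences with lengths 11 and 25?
Linear/full convolution length: m + n - 1 = 11 + 25 - 1 = 35

35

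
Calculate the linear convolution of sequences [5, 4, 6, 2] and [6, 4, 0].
y[0] = 5×6 = 30; y[1] = 5×4 + 4×6 = 44; y[2] = 5×0 + 4×4 + 6×6 = 52; y[3] = 4×0 + 6×4 + 2×6 = 36; y[4] = 6×0 + 2×4 = 8; y[5] = 2×0 = 0

[30, 44, 52, 36, 8, 0]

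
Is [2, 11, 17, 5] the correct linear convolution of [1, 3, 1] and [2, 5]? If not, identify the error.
Recompute linear convolution of [1, 3, 1] and [2, 5]: y[0] = 1×2 = 2; y[1] = 1×5 + 3×2 = 11; y[2] = 3×5 + 1×2 = 17; y[3] = 1×5 = 5 → [2, 11, 17, 5]. Given [2, 11, 17, 5] matches, so answer: Yes

Yes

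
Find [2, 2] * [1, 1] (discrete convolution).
y[0] = 2×1 = 2; y[1] = 2×1 + 2×1 = 4; y[2] = 2×1 = 2

[2, 4, 2]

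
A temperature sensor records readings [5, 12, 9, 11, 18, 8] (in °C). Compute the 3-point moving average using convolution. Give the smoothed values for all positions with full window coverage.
3-point moving average kernel = [1, 1, 1]. Apply in 'valid' mode (full window coverage): avg[0] = (5 + 12 + 9) / 3 = 8.67; avg[1] = (12 + 9 + 11) / 3 = 10.67; avg[2] = (9 + 11 + 18) / 3 = 12.67; avg[3] = (11 + 18 + 8) / 3 = 12.33. Smoothed values: [8.67, 10.67, 12.67, 12.33]

[8.67, 10.67, 12.67, 12.33]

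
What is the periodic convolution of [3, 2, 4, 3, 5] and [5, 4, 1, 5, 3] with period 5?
Use y[k] = Σ_j f[j]·g[(k-j) mod 5]. y[0] = 3×5 + 2×3 + 4×5 + 3×1 + 5×4 = 64; y[1] = 3×4 + 2×5 + 4×3 + 3×5 + 5×1 = 54; y[2] = 3×1 + 2×4 + 4×5 + 3×3 + 5×5 = 65; y[3] = 3×5 + 2×1 + 4×4 + 3×5 + 5×3 = 63; y[4] = 3×3 + 2×5 + 4×1 + 3×4 + 5×5 = 60. Result: [64, 54, 65, 63, 60]

[64, 54, 65, 63, 60]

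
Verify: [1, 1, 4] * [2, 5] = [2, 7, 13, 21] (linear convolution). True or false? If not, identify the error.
Recompute linear convolution of [1, 1, 4] and [2, 5]: y[0] = 1×2 = 2; y[1] = 1×5 + 1×2 = 7; y[2] = 1×5 + 4×2 = 13; y[3] = 4×5 = 20 → [2, 7, 13, 20]. Compare to given [2, 7, 13, 21]: they differ at index 3: given 21, correct 20, so answer: No

No. Error at index 3: given 21, correct 20.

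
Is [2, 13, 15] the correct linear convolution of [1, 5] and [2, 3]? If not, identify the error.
Recompute linear convolution of [1, 5] and [2, 3]: y[0] = 1×2 = 2; y[1] = 1×3 + 5×2 = 13; y[2] = 5×3 = 15 → [2, 13, 15]. Given [2, 13, 15] matches, so answer: Yes

Yes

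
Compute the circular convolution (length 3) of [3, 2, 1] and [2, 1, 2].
Use y[k] = Σ_j u[j]·v[(k-j) mod 3]. y[0] = 3×2 + 2×2 + 1×1 = 11; y[1] = 3×1 + 2×2 + 1×2 = 9; y[2] = 3×2 + 2×1 + 1×2 = 10. Result: [11, 9, 10]

[11, 9, 10]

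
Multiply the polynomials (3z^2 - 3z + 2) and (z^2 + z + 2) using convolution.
Ascending coefficients: a = [2, -3, 3], b = [2, 1, 1]. c[0] = 2×2 = 4; c[1] = 2×1 + -3×2 = -4; c[2] = 2×1 + -3×1 + 3×2 = 5; c[3] = -3×1 + 3×1 = 0; c[4] = 3×1 = 3. Result coefficients: [4, -4, 5, 0, 3] → 3z^4 + 5z^2 - 4z + 4

3z^4 + 5z^2 - 4z + 4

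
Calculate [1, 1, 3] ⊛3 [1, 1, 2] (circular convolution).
Use y[k] = Σ_j s[j]·t[(k-j) mod 3]. y[0] = 1×1 + 1×2 + 3×1 = 6; y[1] = 1×1 + 1×1 + 3×2 = 8; y[2] = 1×2 + 1×1 + 3×1 = 6. Result: [6, 8, 6]

[6, 8, 6]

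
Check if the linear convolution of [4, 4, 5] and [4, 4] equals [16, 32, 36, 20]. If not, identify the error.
Recompute linear convolution of [4, 4, 5] and [4, 4]: y[0] = 4×4 = 16; y[1] = 4×4 + 4×4 = 32; y[2] = 4×4 + 5×4 = 36; y[3] = 5×4 = 20 → [16, 32, 36, 20]. Given [16, 32, 36, 20] matches, so answer: Yes

Yes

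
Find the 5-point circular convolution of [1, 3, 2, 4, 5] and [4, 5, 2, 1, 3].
Use y[k] = Σ_j x[j]·h[(k-j) mod 5]. y[0] = 1×4 + 3×3 + 2×1 + 4×2 + 5×5 = 48; y[1] = 1×5 + 3×4 + 2×3 + 4×1 + 5×2 = 37; y[2] = 1×2 + 3×5 + 2×4 + 4×3 + 5×1 = 42; y[3] = 1×1 + 3×2 + 2×5 + 4×4 + 5×3 = 48; y[4] = 1×3 + 3×1 + 2×2 + 4×5 + 5×4 = 50. Result: [48, 37, 42, 48, 50]

[48, 37, 42, 48, 50]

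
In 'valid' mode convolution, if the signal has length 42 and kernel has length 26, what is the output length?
'Valid' mode counts only positions where the kernel fully overlaps the signal: m - n + 1 = 42 - 26 + 1 = 17

17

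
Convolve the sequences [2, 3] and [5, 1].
y[0] = 2×5 = 10; y[1] = 2×1 + 3×5 = 17; y[2] = 3×1 = 3

[10, 17, 3]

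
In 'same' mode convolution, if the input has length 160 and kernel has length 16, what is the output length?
'Same' mode returns an output with the same length as the input: 160

160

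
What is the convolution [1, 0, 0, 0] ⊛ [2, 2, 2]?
y[0] = 1×2 = 2; y[1] = 1×2 + 0×2 = 2; y[2] = 1×2 + 0×2 + 0×2 = 2; y[3] = 0×2 + 0×2 + 0×2 = 0; y[4] = 0×2 + 0×2 = 0; y[5] = 0×2 = 0

[2, 2, 2, 0, 0, 0]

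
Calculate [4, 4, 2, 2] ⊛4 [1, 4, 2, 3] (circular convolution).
Use y[k] = Σ_j a[j]·b[(k-j) mod 4]. y[0] = 4×1 + 4×3 + 2×2 + 2×4 = 28; y[1] = 4×4 + 4×1 + 2×3 + 2×2 = 30; y[2] = 4×2 + 4×4 + 2×1 + 2×3 = 32; y[3] = 4×3 + 4×2 + 2×4 + 2×1 = 30. Result: [28, 30, 32, 30]

[28, 30, 32, 30]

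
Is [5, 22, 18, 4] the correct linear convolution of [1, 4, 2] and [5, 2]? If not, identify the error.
Recompute linear convolution of [1, 4, 2] and [5, 2]: y[0] = 1×5 = 5; y[1] = 1×2 + 4×5 = 22; y[2] = 4×2 + 2×5 = 18; y[3] = 2×2 = 4 → [5, 22, 18, 4]. Given [5, 22, 18, 4] matches, so answer: Yes

Yes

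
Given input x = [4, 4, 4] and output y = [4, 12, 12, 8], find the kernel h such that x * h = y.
Output length 4 = len(x) + len(h) - 1 ⇒ len(h) = 2. Solve h forward using h[k] = (y[k] - Σ_{i≥1} x[i]·h[k-i]) / x[0]: h[0] = y[0] / x[0] = 4 / 4 = 1; h[1] = (y[1] - 4×1) / x[0] = (12 - 4×1) / 4 = 2. So h = [1, 2]. Forward-check [4, 4, 4] * [1, 2]: y[0] = 4×1 = 4; y[1] = 4×2 + 4×1 = 12; y[2] = 4×2 + 4×1 = 12; y[3] = 4×2 = 8 → [4, 12, 12, 8] ✓

[1, 2]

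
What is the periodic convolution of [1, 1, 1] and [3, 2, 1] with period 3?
Use y[k] = Σ_j s[j]·t[(k-j) mod 3]. y[0] = 1×3 + 1×1 + 1×2 = 6; y[1] = 1×2 + 1×3 + 1×1 = 6; y[2] = 1×1 + 1×2 + 1×3 = 6. Result: [6, 6, 6]

[6, 6, 6]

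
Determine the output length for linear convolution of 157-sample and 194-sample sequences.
Linear/full convolution length: m + n - 1 = 157 + 194 - 1 = 350

350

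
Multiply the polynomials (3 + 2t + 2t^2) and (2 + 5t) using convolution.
Ascending coefficients: a = [3, 2, 2], b = [2, 5]. c[0] = 3×2 = 6; c[1] = 3×5 + 2×2 = 19; c[2] = 2×5 + 2×2 = 14; c[3] = 2×5 = 10. Result coefficients: [6, 19, 14, 10] → 6 + 19t + 14t^2 + 10t^3

6 + 19t + 14t^2 + 10t^3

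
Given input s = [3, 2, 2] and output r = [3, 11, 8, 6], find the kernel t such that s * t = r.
Output length 4 = len(s) + len(t) - 1 ⇒ len(t) = 2. Solve t forward using t[k] = (r[k] - Σ_{i≥1} s[i]·t[k-i]) / s[0]: t[0] = r[0] / s[0] = 3 / 3 = 1; t[1] = (r[1] - 2×1) / s[0] = (11 - 2×1) / 3 = 3. So t = [1, 3]. Forward-check [3, 2, 2] * [1, 3]: r[0] = 3×1 = 3; r[1] = 3×3 + 2×1 = 11; r[2] = 2×3 + 2×1 = 8; r[3] = 2×3 = 6 → [3, 11, 8, 6] ✓

[1, 3]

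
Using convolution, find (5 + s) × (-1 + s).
Ascending coefficients: a = [5, 1], b = [-1, 1]. c[0] = 5×-1 = -5; c[1] = 5×1 + 1×-1 = 4; c[2] = 1×1 = 1. Result coefficients: [-5, 4, 1] → -5 + 4s + s^2

-5 + 4s + s^2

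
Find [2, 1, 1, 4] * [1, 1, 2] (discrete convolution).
y[0] = 2×1 = 2; y[1] = 2×1 + 1×1 = 3; y[2] = 2×2 + 1×1 + 1×1 = 6; y[3] = 1×2 + 1×1 + 4×1 = 7; y[4] = 1×2 + 4×1 = 6; y[5] = 4×2 = 8

[2, 3, 6, 7, 6, 8]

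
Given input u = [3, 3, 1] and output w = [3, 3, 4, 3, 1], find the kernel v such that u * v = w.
Output length 5 = len(u) + len(v) - 1 ⇒ len(v) = 3. Solve v forward using v[k] = (w[k] - Σ_{i≥1} u[i]·v[k-i]) / u[0]: v[0] = w[0] / u[0] = 3 / 3 = 1; v[1] = (w[1] - 3×1) / u[0] = (3 - 3×1) / 3 = 0; v[2] = (w[2] - 3×0 - 1×1) / u[0] = (4 - 3×0 - 1×1) / 3 = 1. So v = [1, 0, 1]. Forward-check [3, 3, 1] * [1, 0, 1]: w[0] = 3×1 = 3; w[1] = 3×0 + 3×1 = 3; w[2] = 3×1 + 3×0 + 1×1 = 4; w[3] = 3×1 + 1×0 = 3; w[4] = 1×1 = 1 → [3, 3, 4, 3, 1] ✓

[1, 0, 1]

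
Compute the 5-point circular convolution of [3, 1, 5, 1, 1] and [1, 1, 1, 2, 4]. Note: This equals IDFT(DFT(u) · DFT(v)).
Either evaluate y[k] = Σ_j u[j]·v[(k-j) mod 5] directly, or use IDFT(DFT(u) · DFT(v)). y[0] = 3×1 + 1×4 + 5×2 + 1×1 + 1×1 = 19; y[1] = 3×1 + 1×1 + 5×4 + 1×2 + 1×1 = 27; y[2] = 3×1 + 1×1 + 5×1 + 1×4 + 1×2 = 15; y[3] = 3×2 + 1×1 + 5×1 + 1×1 + 1×4 = 17; y[4] = 3×4 + 1×2 + 5×1 + 1×1 + 1×1 = 21. Result: [19, 27, 15, 17, 21]

[19, 27, 15, 17, 21]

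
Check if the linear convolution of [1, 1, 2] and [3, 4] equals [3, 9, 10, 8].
Recompute linear convolution of [1, 1, 2] and [3, 4]: y[0] = 1×3 = 3; y[1] = 1×4 + 1×3 = 7; y[2] = 1×4 + 2×3 = 10; y[3] = 2×4 = 8 → [3, 7, 10, 8]. Compare to given [3, 9, 10, 8]: they differ at index 1: given 9, correct 7, so answer: No

No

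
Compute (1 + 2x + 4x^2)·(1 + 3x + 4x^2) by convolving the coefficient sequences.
Ascending coefficients: a = [1, 2, 4], b = [1, 3, 4]. c[0] = 1×1 = 1; c[1] = 1×3 + 2×1 = 5; c[2] = 1×4 + 2×3 + 4×1 = 14; c[3] = 2×4 + 4×3 = 20; c[4] = 4×4 = 16. Result coefficients: [1, 5, 14, 20, 16] → 1 + 5x + 14x^2 + 20x^3 + 16x^4

1 + 5x + 14x^2 + 20x^3 + 16x^4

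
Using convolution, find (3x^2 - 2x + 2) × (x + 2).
Ascending coefficients: a = [2, -2, 3], b = [2, 1]. c[0] = 2×2 = 4; c[1] = 2×1 + -2×2 = -2; c[2] = -2×1 + 3×2 = 4; c[3] = 3×1 = 3. Result coefficients: [4, -2, 4, 3] → 3x^3 + 4x^2 - 2x + 4

3x^3 + 4x^2 - 2x + 4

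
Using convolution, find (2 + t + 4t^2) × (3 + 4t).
Ascending coefficients: a = [2, 1, 4], b = [3, 4]. c[0] = 2×3 = 6; c[1] = 2×4 + 1×3 = 11; c[2] = 1×4 + 4×3 = 16; c[3] = 4×4 = 16. Result coefficients: [6, 11, 16, 16] → 6 + 11t + 16t^2 + 16t^3

6 + 11t + 16t^2 + 16t^3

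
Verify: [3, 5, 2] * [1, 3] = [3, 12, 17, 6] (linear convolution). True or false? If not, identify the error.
Recompute linear convolution of [3, 5, 2] and [1, 3]: y[0] = 3×1 = 3; y[1] = 3×3 + 5×1 = 14; y[2] = 5×3 + 2×1 = 17; y[3] = 2×3 = 6 → [3, 14, 17, 6]. Compare to given [3, 12, 17, 6]: they differ at index 1: given 12, correct 14, so answer: No

No. Error at index 1: given 12, correct 14.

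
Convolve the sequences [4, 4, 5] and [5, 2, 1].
y[0] = 4×5 = 20; y[1] = 4×2 + 4×5 = 28; y[2] = 4×1 + 4×2 + 5×5 = 37; y[3] = 4×1 + 5×2 = 14; y[4] = 5×1 = 5

[20, 28, 37, 14, 5]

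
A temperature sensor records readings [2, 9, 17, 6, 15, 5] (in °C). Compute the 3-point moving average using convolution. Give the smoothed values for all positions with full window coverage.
3-point moving average kernel = [1, 1, 1]. Apply in 'valid' mode (full window coverage): avg[0] = (2 + 9 + 17) / 3 = 9.33; avg[1] = (9 + 17 + 6) / 3 = 10.67; avg[2] = (17 + 6 + 15) / 3 = 12.67; avg[3] = (6 + 15 + 5) / 3 = 8.67. Smoothed values: [9.33, 10.67, 12.67, 8.67]

[9.33, 10.67, 12.67, 8.67]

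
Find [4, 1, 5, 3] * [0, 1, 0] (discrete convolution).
y[0] = 4×0 = 0; y[1] = 4×1 + 1×0 = 4; y[2] = 4×0 + 1×1 + 5×0 = 1; y[3] = 1×0 + 5×1 + 3×0 = 5; y[4] = 5×0 + 3×1 = 3; y[5] = 3×0 = 0

[0, 4, 1, 5, 3, 0]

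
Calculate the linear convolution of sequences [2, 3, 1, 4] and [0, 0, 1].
y[0] = 2×0 = 0; y[1] = 2×0 + 3×0 = 0; y[2] = 2×1 + 3×0 + 1×0 = 2; y[3] = 3×1 + 1×0 + 4×0 = 3; y[4] = 1×1 + 4×0 = 1; y[5] = 4×1 = 4

[0, 0, 2, 3, 1, 4]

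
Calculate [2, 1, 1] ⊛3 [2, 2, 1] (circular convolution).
Use y[k] = Σ_j a[j]·b[(k-j) mod 3]. y[0] = 2×2 + 1×1 + 1×2 = 7; y[1] = 2×2 + 1×2 + 1×1 = 7; y[2] = 2×1 + 1×2 + 1×2 = 6. Result: [7, 7, 6]

[7, 7, 6]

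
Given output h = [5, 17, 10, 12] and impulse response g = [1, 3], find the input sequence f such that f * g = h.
Deconvolve h=[5, 17, 10, 12] by g=[1, 3]. Since g[0]=1, solve forward: f[0] = h[0] / 1 = 5; f[1] = (h[1] - 5×3) / 1 = 2; f[2] = (h[2] - 2×3) / 1 = 4. So f = [5, 2, 4]. Check by forward convolution: h[0] = 5×1 = 5; h[1] = 5×3 + 2×1 = 17; h[2] = 2×3 + 4×1 = 10; h[3] = 4×3 = 12

[5, 2, 4]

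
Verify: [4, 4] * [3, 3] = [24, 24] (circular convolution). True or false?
Recompute circular convolution of [4, 4] and [3, 3]: y[0] = 4×3 + 4×3 = 24; y[1] = 4×3 + 4×3 = 24 → [24, 24]. Given [24, 24] matches, so answer: Yes

Yes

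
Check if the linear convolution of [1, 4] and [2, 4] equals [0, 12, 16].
Recompute linear convolution of [1, 4] and [2, 4]: y[0] = 1×2 = 2; y[1] = 1×4 + 4×2 = 12; y[2] = 4×4 = 16 → [2, 12, 16]. Compare to given [0, 12, 16]: they differ at index 0: given 0, correct 2, so answer: No

No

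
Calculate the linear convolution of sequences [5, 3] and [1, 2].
y[0] = 5×1 = 5; y[1] = 5×2 + 3×1 = 13; y[2] = 3×2 = 6

[5, 13, 6]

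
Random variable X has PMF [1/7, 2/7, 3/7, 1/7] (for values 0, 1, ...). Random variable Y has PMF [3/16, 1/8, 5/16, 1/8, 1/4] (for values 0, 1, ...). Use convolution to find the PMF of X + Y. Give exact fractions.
P(X+Y=k) = Σ_i P(X=i)·P(Y=k-i) — a convolution of [1/7, 2/7, 3/7, 1/7] and [3/16, 1/8, 5/16, 1/8, 1/4]. P(X+Y=0) = (1/7)×(3/16) = 3/112; P(X+Y=1) = (1/7)×(1/8) + (2/7)×(3/16) = 1/56 + 3/56 = 1/14; P(X+Y=2) = (1/7)×(5/16) + (2/7)×(1/8) + (3/7)×(3/16) = 5/112 + 1/28 + 9/112 = 9/56; P(X+Y=3) = (1/7)×(1/8) + (2/7)×(5/16) + (3/7)×(1/8) + (1/7)×(3/16) = 1/56 + 5/56 + 3/56 + 3/112 = 3/16; P(X+Y=4) = (1/7)×(1/4) + (2/7)×(1/8) + (3/7)×(5/16) + (1/7)×(1/8) = 1/28 + 1/28 + 15/112 + 1/56 = 25/112; P(X+Y=5) = (2/7)×(1/4) + (3/7)×(1/8) + (1/7)×(5/16) = 1/14 + 3/56 + 5/112 = 19/112; P(X+Y=6) = (3/7)×(1/4) + (1/7)×(1/8) = 3/28 + 1/56 = 1/8; P(X+Y=7) = (1/7)×(1/4) = 1/28. PMF: [3/112, 1/14, 9/56, 3/16, 25/112, 19/112, 1/8, 1/28] (sums to 1 ✓)

[3/112, 1/14, 9/56, 3/16, 25/112, 19/112, 1/8, 1/28]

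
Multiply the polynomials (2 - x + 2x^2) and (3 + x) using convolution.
Ascending coefficients: a = [2, -1, 2], b = [3, 1]. c[0] = 2×3 = 6; c[1] = 2×1 + -1×3 = -1; c[2] = -1×1 + 2×3 = 5; c[3] = 2×1 = 2. Result coefficients: [6, -1, 5, 2] → 6 - x + 5x^2 + 2x^3

6 - x + 5x^2 + 2x^3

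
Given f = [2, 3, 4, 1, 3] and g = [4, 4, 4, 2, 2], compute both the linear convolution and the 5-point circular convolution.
Linear: y_lin[0] = 2×4 = 8; y_lin[1] = 2×4 + 3×4 = 20; y_lin[2] = 2×4 + 3×4 + 4×4 = 36; y_lin[3] = 2×2 + 3×4 + 4×4 + 1×4 = 36; y_lin[4] = 2×2 + 3×2 + 4×4 + 1×4 + 3×4 = 42; y_lin[5] = 3×2 + 4×2 + 1×4 + 3×4 = 30; y_lin[6] = 4×2 + 1×2 + 3×4 = 22; y_lin[7] = 1×2 + 3×2 = 8; y_lin[8] = 3×2 = 6 → [8, 20, 36, 36, 42, 30, 22, 8, 6]. Circular (length 5): y[0] = 2×4 + 3×2 + 4×2 + 1×4 + 3×4 = 38; y[1] = 2×4 + 3×4 + 4×2 + 1×2 + 3×4 = 42; y[2] = 2×4 + 3×4 + 4×4 + 1×2 + 3×2 = 44; y[3] = 2×2 + 3×4 + 4×4 + 1×4 + 3×2 = 42; y[4] = 2×2 + 3×2 + 4×4 + 1×4 + 3×4 = 42 → [38, 42, 44, 42, 42]

Linear: [8, 20, 36, 36, 42, 30, 22, 8, 6], Circular: [38, 42, 44, 42, 42]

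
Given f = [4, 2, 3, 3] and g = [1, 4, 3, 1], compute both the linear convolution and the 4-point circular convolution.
Linear: y_lin[0] = 4×1 = 4; y_lin[1] = 4×4 + 2×1 = 18; y_lin[2] = 4×3 + 2×4 + 3×1 = 23; y_lin[3] = 4×1 + 2×3 + 3×4 + 3×1 = 25; y_lin[4] = 2×1 + 3×3 + 3×4 = 23; y_lin[5] = 3×1 + 3×3 = 12; y_lin[6] = 3×1 = 3 → [4, 18, 23, 25, 23, 12, 3]. Circular (length 4): y[0] = 4×1 + 2×1 + 3×3 + 3×4 = 27; y[1] = 4×4 + 2×1 + 3×1 + 3×3 = 30; y[2] = 4×3 + 2×4 + 3×1 + 3×1 = 26; y[3] = 4×1 + 2×3 + 3×4 + 3×1 = 25 → [27, 30, 26, 25]

Linear: [4, 18, 23, 25, 23, 12, 3], Circular: [27, 30, 26, 25]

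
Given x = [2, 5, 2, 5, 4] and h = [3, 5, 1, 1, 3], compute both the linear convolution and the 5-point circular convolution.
Linear: y_lin[0] = 2×3 = 6; y_lin[1] = 2×5 + 5×3 = 25; y_lin[2] = 2×1 + 5×5 + 2×3 = 33; y_lin[3] = 2×1 + 5×1 + 2×5 + 5×3 = 32; y_lin[4] = 2×3 + 5×1 + 2×1 + 5×5 + 4×3 = 50; y_lin[5] = 5×3 + 2×1 + 5×1 + 4×5 = 42; y_lin[6] = 2×3 + 5×1 + 4×1 = 15; y_lin[7] = 5×3 + 4×1 = 19; y_lin[8] = 4×3 = 12 → [6, 25, 33, 32, 50, 42, 15, 19, 12]. Circular (length 5): y[0] = 2×3 + 5×3 + 2×1 + 5×1 + 4×5 = 48; y[1] = 2×5 + 5×3 + 2×3 + 5×1 + 4×1 = 40; y[2] = 2×1 + 5×5 + 2×3 + 5×3 + 4×1 = 52; y[3] = 2×1 + 5×1 + 2×5 + 5×3 + 4×3 = 44; y[4] = 2×3 + 5×1 + 2×1 + 5×5 + 4×3 = 50 → [48, 40, 52, 44, 50]

Linear: [6, 25, 33, 32, 50, 42, 15, 19, 12], Circular: [48, 40, 52, 44, 50]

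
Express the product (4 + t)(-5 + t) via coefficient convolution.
Ascending coefficients: a = [4, 1], b = [-5, 1]. c[0] = 4×-5 = -20; c[1] = 4×1 + 1×-5 = -1; c[2] = 1×1 = 1. Result coefficients: [-20, -1, 1] → -20 - t + t^2

-20 - t + t^2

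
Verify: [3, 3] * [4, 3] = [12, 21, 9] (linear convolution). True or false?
Recompute linear convolution of [3, 3] and [4, 3]: y[0] = 3×4 = 12; y[1] = 3×3 + 3×4 = 21; y[2] = 3×3 = 9 → [12, 21, 9]. Given [12, 21, 9] matches, so answer: Yes

Yes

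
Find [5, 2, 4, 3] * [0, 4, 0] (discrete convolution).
y[0] = 5×0 = 0; y[1] = 5×4 + 2×0 = 20; y[2] = 5×0 + 2×4 + 4×0 = 8; y[3] = 2×0 + 4×4 + 3×0 = 16; y[4] = 4×0 + 3×4 = 12; y[5] = 3×0 = 0

[0, 20, 8, 16, 12, 0]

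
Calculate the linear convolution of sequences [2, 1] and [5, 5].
y[0] = 2×5 = 10; y[1] = 2×5 + 1×5 = 15; y[2] = 1×5 = 5

[10, 15, 5]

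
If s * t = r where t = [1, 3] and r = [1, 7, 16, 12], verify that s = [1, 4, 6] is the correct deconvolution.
Forward-compute [1, 4, 6] * [1, 3]: r[0] = 1×1 = 1; r[1] = 1×3 + 4×1 = 7; r[2] = 4×3 + 6×1 = 18; r[3] = 6×3 = 18 → [1, 7, 18, 18]. Does not match given r = [1, 7, 16, 12].

Not verified. [1, 4, 6] * [1, 3] = [1, 7, 18, 18], which differs from [1, 7, 16, 12] at index 2.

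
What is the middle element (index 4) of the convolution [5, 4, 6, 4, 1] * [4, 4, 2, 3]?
Use y[k] = Σ_i a[i]·b[k-i] at k=4. y[4] = 4×3 + 6×2 + 4×4 + 1×4 = 44

44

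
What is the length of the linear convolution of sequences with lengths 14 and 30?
Linear/full convolution length: m + n - 1 = 14 + 30 - 1 = 43

43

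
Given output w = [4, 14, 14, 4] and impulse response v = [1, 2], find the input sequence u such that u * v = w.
Deconvolve w=[4, 14, 14, 4] by v=[1, 2]. Since v[0]=1, solve forward: u[0] = w[0] / 1 = 4; u[1] = (w[1] - 4×2) / 1 = 6; u[2] = (w[2] - 6×2) / 1 = 2. So u = [4, 6, 2]. Check by forward convolution: w[0] = 4×1 = 4; w[1] = 4×2 + 6×1 = 14; w[2] = 6×2 + 2×1 = 14; w[3] = 2×2 = 4

[4, 6, 2]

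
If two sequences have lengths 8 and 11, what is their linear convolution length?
Linear/full convolution length: m + n - 1 = 8 + 11 - 1 = 18

18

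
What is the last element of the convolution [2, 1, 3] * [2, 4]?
Use y[k] = Σ_i a[i]·b[k-i] at k=3. y[3] = 3×4 = 12

12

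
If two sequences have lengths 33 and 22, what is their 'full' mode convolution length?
Linear/full convolution length: m + n - 1 = 33 + 22 - 1 = 54

54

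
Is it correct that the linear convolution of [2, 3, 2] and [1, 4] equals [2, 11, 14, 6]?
Recompute linear convolution of [2, 3, 2] and [1, 4]: y[0] = 2×1 = 2; y[1] = 2×4 + 3×1 = 11; y[2] = 3×4 + 2×1 = 14; y[3] = 2×4 = 8 → [2, 11, 14, 8]. Compare to given [2, 11, 14, 6]: they differ at index 3: given 6, correct 8, so answer: No

No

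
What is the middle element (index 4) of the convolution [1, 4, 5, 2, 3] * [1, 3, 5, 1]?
Use y[k] = Σ_i a[i]·b[k-i] at k=4. y[4] = 4×1 + 5×5 + 2×3 + 3×1 = 38

38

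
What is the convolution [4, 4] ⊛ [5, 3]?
y[0] = 4×5 = 20; y[1] = 4×3 + 4×5 = 32; y[2] = 4×3 = 12

[20, 32, 12]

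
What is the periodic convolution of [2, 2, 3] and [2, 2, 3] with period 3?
Use y[k] = Σ_j u[j]·v[(k-j) mod 3]. y[0] = 2×2 + 2×3 + 3×2 = 16; y[1] = 2×2 + 2×2 + 3×3 = 17; y[2] = 2×3 + 2×2 + 3×2 = 16. Result: [16, 17, 16]

[16, 17, 16]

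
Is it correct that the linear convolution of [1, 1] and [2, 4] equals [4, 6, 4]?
Recompute linear convolution of [1, 1] and [2, 4]: y[0] = 1×2 = 2; y[1] = 1×4 + 1×2 = 6; y[2] = 1×4 = 4 → [2, 6, 4]. Compare to given [4, 6, 4]: they differ at index 0: given 4, correct 2, so answer: No

No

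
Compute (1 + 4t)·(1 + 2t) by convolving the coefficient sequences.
Ascending coefficients: a = [1, 4], b = [1, 2]. c[0] = 1×1 = 1; c[1] = 1×2 + 4×1 = 6; c[2] = 4×2 = 8. Result coefficients: [1, 6, 8] → 1 + 6t + 8t^2

1 + 6t + 8t^2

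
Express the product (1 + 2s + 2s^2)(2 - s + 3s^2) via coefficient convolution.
Ascending coefficients: a = [1, 2, 2], b = [2, -1, 3]. c[0] = 1×2 = 2; c[1] = 1×-1 + 2×2 = 3; c[2] = 1×3 + 2×-1 + 2×2 = 5; c[3] = 2×3 + 2×-1 = 4; c[4] = 2×3 = 6. Result coefficients: [2, 3, 5, 4, 6] → 2 + 3s + 5s^2 + 4s^3 + 6s^4

2 + 3s + 5s^2 + 4s^3 + 6s^4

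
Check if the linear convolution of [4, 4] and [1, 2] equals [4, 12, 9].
Recompute linear convolution of [4, 4] and [1, 2]: y[0] = 4×1 = 4; y[1] = 4×2 + 4×1 = 12; y[2] = 4×2 = 8 → [4, 12, 8]. Compare to given [4, 12, 9]: they differ at index 2: given 9, correct 8, so answer: No

No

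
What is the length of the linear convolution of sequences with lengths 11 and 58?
Linear/full convolution length: m + n - 1 = 11 + 58 - 1 = 68

68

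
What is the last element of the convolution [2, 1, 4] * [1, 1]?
Use y[k] = Σ_i a[i]·b[k-i] at k=3. y[3] = 4×1 = 4

4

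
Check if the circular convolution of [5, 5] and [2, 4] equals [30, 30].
Recompute circular convolution of [5, 5] and [2, 4]: y[0] = 5×2 + 5×4 = 30; y[1] = 5×4 + 5×2 = 30 → [30, 30]. Given [30, 30] matches, so answer: Yes

Yes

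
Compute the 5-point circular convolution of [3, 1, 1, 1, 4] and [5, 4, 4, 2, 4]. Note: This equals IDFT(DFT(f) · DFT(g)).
Either evaluate y[k] = Σ_j f[j]·g[(k-j) mod 5] directly, or use IDFT(DFT(f) · DFT(g)). y[0] = 3×5 + 1×4 + 1×2 + 1×4 + 4×4 = 41; y[1] = 3×4 + 1×5 + 1×4 + 1×2 + 4×4 = 39; y[2] = 3×4 + 1×4 + 1×5 + 1×4 + 4×2 = 33; y[3] = 3×2 + 1×4 + 1×4 + 1×5 + 4×4 = 35; y[4] = 3×4 + 1×2 + 1×4 + 1×4 + 4×5 = 42. Result: [41, 39, 33, 35, 42]

[41, 39, 33, 35, 42]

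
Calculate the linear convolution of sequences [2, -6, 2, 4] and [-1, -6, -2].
y[0] = 2×-1 = -2; y[1] = 2×-6 + -6×-1 = -6; y[2] = 2×-2 + -6×-6 + 2×-1 = 30; y[3] = -6×-2 + 2×-6 + 4×-1 = -4; y[4] = 2×-2 + 4×-6 = -28; y[5] = 4×-2 = -8

[-2, -6, 30, -4, -28, -8]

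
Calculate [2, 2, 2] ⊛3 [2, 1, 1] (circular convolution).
Use y[k] = Σ_j f[j]·g[(k-j) mod 3]. y[0] = 2×2 + 2×1 + 2×1 = 8; y[1] = 2×1 + 2×2 + 2×1 = 8; y[2] = 2×1 + 2×1 + 2×2 = 8. Result: [8, 8, 8]

[8, 8, 8]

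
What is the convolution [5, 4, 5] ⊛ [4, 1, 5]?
y[0] = 5×4 = 20; y[1] = 5×1 + 4×4 = 21; y[2] = 5×5 + 4×1 + 5×4 = 49; y[3] = 4×5 + 5×1 = 25; y[4] = 5×5 = 25

[20, 21, 49, 25, 25]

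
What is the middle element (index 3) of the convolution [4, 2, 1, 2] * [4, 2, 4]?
Use y[k] = Σ_i a[i]·b[k-i] at k=3. y[3] = 2×4 + 1×2 + 2×4 = 18

18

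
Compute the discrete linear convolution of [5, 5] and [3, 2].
y[0] = 5×3 = 15; y[1] = 5×2 + 5×3 = 25; y[2] = 5×2 = 10

[15, 25, 10]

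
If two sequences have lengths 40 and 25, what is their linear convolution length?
Linear/full convolution length: m + n - 1 = 40 + 25 - 1 = 64

64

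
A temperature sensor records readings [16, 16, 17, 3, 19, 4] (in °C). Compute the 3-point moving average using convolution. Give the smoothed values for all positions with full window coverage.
3-point moving average kernel = [1, 1, 1]. Apply in 'valid' mode (full window coverage): avg[0] = (16 + 16 + 17) / 3 = 16.33; avg[1] = (16 + 17 + 3) / 3 = 12.0; avg[2] = (17 + 3 + 19) / 3 = 13.0; avg[3] = (3 + 19 + 4) / 3 = 8.67. Smoothed values: [16.33, 12.0, 13.0, 8.67]

[16.33, 12.0, 13.0, 8.67]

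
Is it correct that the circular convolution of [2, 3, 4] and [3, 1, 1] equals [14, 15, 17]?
Recompute circular convolution of [2, 3, 4] and [3, 1, 1]: y[0] = 2×3 + 3×1 + 4×1 = 13; y[1] = 2×1 + 3×3 + 4×1 = 15; y[2] = 2×1 + 3×1 + 4×3 = 17 → [13, 15, 17]. Compare to given [14, 15, 17]: they differ at index 0: given 14, correct 13, so answer: No

No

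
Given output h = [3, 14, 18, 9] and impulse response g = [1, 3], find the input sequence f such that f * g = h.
Deconvolve h=[3, 14, 18, 9] by g=[1, 3]. Since g[0]=1, solve forward: f[0] = h[0] / 1 = 3; f[1] = (h[1] - 3×3) / 1 = 5; f[2] = (h[2] - 5×3) / 1 = 3. So f = [3, 5, 3]. Check by forward convolution: h[0] = 3×1 = 3; h[1] = 3×3 + 5×1 = 14; h[2] = 5×3 + 3×1 = 18; h[3] = 3×3 = 9

[3, 5, 3]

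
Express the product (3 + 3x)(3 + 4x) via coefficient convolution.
Ascending coefficients: a = [3, 3], b = [3, 4]. c[0] = 3×3 = 9; c[1] = 3×4 + 3×3 = 21; c[2] = 3×4 = 12. Result coefficients: [9, 21, 12] → 9 + 21x + 12x^2

9 + 21x + 12x^2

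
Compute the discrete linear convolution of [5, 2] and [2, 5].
y[0] = 5×2 = 10; y[1] = 5×5 + 2×2 = 29; y[2] = 2×5 = 10

[10, 29, 10]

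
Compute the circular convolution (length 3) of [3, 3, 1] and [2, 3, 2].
Use y[k] = Σ_j x[j]·h[(k-j) mod 3]. y[0] = 3×2 + 3×2 + 1×3 = 15; y[1] = 3×3 + 3×2 + 1×2 = 17; y[2] = 3×2 + 3×3 + 1×2 = 17. Result: [15, 17, 17]

[15, 17, 17]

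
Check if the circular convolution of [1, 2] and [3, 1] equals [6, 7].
Recompute circular convolution of [1, 2] and [3, 1]: y[0] = 1×3 + 2×1 = 5; y[1] = 1×1 + 2×3 = 7 → [5, 7]. Compare to given [6, 7]: they differ at index 0: given 6, correct 5, so answer: No

No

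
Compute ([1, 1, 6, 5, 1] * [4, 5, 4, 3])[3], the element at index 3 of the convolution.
Use y[k] = Σ_i a[i]·b[k-i] at k=3. y[3] = 1×3 + 1×4 + 6×5 + 5×4 = 57

57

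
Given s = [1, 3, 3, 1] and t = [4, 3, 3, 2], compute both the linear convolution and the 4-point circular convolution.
Linear: y_lin[0] = 1×4 = 4; y_lin[1] = 1×3 + 3×4 = 15; y_lin[2] = 1×3 + 3×3 + 3×4 = 24; y_lin[3] = 1×2 + 3×3 + 3×3 + 1×4 = 24; y_lin[4] = 3×2 + 3×3 + 1×3 = 18; y_lin[5] = 3×2 + 1×3 = 9; y_lin[6] = 1×2 = 2 → [4, 15, 24, 24, 18, 9, 2]. Circular (length 4): y[0] = 1×4 + 3×2 + 3×3 + 1×3 = 22; y[1] = 1×3 + 3×4 + 3×2 + 1×3 = 24; y[2] = 1×3 + 3×3 + 3×4 + 1×2 = 26; y[3] = 1×2 + 3×3 + 3×3 + 1×4 = 24 → [22, 24, 26, 24]

Linear: [4, 15, 24, 24, 18, 9, 2], Circular: [22, 24, 26, 24]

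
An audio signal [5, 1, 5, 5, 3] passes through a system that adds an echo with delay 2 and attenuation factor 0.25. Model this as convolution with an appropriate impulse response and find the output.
Direct-path + delayed-attenuated-path model → impulse response h = [1, 0, 0.25] (1 at lag 0, 0.25 at lag 2). Output y[n] = x[n] + 0.25·x[n - 2] (with x[n] = 0 outside 0..4): y[0] = 5 + 0.25×0 = 5; y[1] = 1 + 0.25×0 = 1; y[2] = 5 + 0.25×5 = 6.25; y[3] = 5 + 0.25×1 = 5.25; y[4] = 3 + 0.25×5 = 4.25; y[5] = 0 + 0.25×5 = 1.25; y[6] = 0 + 0.25×3 = 0.75. So y = [5, 1, 6.25, 5.25, 4.25, 1.25, 0.75]

[5, 1, 6.25, 5.25, 4.25, 1.25, 0.75]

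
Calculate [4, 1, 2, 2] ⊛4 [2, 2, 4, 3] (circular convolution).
Use y[k] = Σ_j u[j]·v[(k-j) mod 4]. y[0] = 4×2 + 1×3 + 2×4 + 2×2 = 23; y[1] = 4×2 + 1×2 + 2×3 + 2×4 = 24; y[2] = 4×4 + 1×2 + 2×2 + 2×3 = 28; y[3] = 4×3 + 1×4 + 2×2 + 2×2 = 24. Result: [23, 24, 28, 24]

[23, 24, 28, 24]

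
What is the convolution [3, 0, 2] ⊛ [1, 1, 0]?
y[0] = 3×1 = 3; y[1] = 3×1 + 0×1 = 3; y[2] = 3×0 + 0×1 + 2×1 = 2; y[3] = 0×0 + 2×1 = 2; y[4] = 2×0 = 0

[3, 3, 2, 2, 0]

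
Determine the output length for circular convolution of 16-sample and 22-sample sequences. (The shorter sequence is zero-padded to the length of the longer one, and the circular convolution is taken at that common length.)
Circular convolution (zero-padding the shorter input) has length max(m, n) = max(16, 22) = 22

22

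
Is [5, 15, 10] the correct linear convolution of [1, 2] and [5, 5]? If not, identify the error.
Recompute linear convolution of [1, 2] and [5, 5]: y[0] = 1×5 = 5; y[1] = 1×5 + 2×5 = 15; y[2] = 2×5 = 10 → [5, 15, 10]. Given [5, 15, 10] matches, so answer: Yes

Yes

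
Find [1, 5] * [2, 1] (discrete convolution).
y[0] = 1×2 = 2; y[1] = 1×1 + 5×2 = 11; y[2] = 5×1 = 5

[2, 11, 5]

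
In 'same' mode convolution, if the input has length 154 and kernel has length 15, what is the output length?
'Same' mode returns an output with the same length as the input: 154

154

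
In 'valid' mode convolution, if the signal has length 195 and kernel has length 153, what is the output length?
'Valid' mode counts only positions where the kernel fully overlaps the signal: m - n + 1 = 195 - 153 + 1 = 43

43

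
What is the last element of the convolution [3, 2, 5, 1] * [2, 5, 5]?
Use y[k] = Σ_i a[i]·b[k-i] at k=5. y[5] = 1×5 = 5

5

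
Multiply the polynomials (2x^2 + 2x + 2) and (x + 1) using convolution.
Ascending coefficients: a = [2, 2, 2], b = [1, 1]. c[0] = 2×1 = 2; c[1] = 2×1 + 2×1 = 4; c[2] = 2×1 + 2×1 = 4; c[3] = 2×1 = 2. Result coefficients: [2, 4, 4, 2] → 2x^3 + 4x^2 + 4x + 2

2x^3 + 4x^2 + 4x + 2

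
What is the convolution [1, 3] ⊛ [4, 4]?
y[0] = 1×4 = 4; y[1] = 1×4 + 3×4 = 16; y[2] = 3×4 = 12

[4, 16, 12]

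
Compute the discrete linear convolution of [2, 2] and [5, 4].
y[0] = 2×5 = 10; y[1] = 2×4 + 2×5 = 18; y[2] = 2×4 = 8

[10, 18, 8]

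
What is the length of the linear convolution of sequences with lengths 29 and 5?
Linear/full convolution length: m + n - 1 = 29 + 5 - 1 = 33

33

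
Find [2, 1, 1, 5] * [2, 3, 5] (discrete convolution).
y[0] = 2×2 = 4; y[1] = 2×3 + 1×2 = 8; y[2] = 2×5 + 1×3 + 1×2 = 15; y[3] = 1×5 + 1×3 + 5×2 = 18; y[4] = 1×5 + 5×3 = 20; y[5] = 5×5 = 25

[4, 8, 15, 18, 20, 25]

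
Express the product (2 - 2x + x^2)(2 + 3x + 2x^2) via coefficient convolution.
Ascending coefficients: a = [2, -2, 1], b = [2, 3, 2]. c[0] = 2×2 = 4; c[1] = 2×3 + -2×2 = 2; c[2] = 2×2 + -2×3 + 1×2 = 0; c[3] = -2×2 + 1×3 = -1; c[4] = 1×2 = 2. Result coefficients: [4, 2, 0, -1, 2] → 4 + 2x - x^3 + 2x^4

4 + 2x - x^3 + 2x^4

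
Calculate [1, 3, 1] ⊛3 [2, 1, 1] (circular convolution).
Use y[k] = Σ_j s[j]·t[(k-j) mod 3]. y[0] = 1×2 + 3×1 + 1×1 = 6; y[1] = 1×1 + 3×2 + 1×1 = 8; y[2] = 1×1 + 3×1 + 1×2 = 6. Result: [6, 8, 6]

[6, 8, 6]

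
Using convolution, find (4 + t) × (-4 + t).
Ascending coefficients: a = [4, 1], b = [-4, 1]. c[0] = 4×-4 = -16; c[1] = 4×1 + 1×-4 = 0; c[2] = 1×1 = 1. Result coefficients: [-16, 0, 1] → -16 + t^2

-16 + t^2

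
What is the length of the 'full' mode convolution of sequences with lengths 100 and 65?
Linear/full convolution length: m + n - 1 = 100 + 65 - 1 = 164

164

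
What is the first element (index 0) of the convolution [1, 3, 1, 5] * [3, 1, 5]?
Use y[k] = Σ_i a[i]·b[k-i] at k=0. y[0] = 1×3 = 3

3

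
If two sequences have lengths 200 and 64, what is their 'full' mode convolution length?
Linear/full convolution length: m + n - 1 = 200 + 64 - 1 = 263

263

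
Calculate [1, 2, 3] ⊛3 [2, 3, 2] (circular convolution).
Use y[k] = Σ_j s[j]·t[(k-j) mod 3]. y[0] = 1×2 + 2×2 + 3×3 = 15; y[1] = 1×3 + 2×2 + 3×2 = 13; y[2] = 1×2 + 2×3 + 3×2 = 14. Result: [15, 13, 14]

[15, 13, 14]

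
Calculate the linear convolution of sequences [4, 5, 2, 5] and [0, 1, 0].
y[0] = 4×0 = 0; y[1] = 4×1 + 5×0 = 4; y[2] = 4×0 + 5×1 + 2×0 = 5; y[3] = 5×0 + 2×1 + 5×0 = 2; y[4] = 2×0 + 5×1 = 5; y[5] = 5×0 = 0

[0, 4, 5, 2, 5, 0]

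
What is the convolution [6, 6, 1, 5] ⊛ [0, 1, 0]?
y[0] = 6×0 = 0; y[1] = 6×1 + 6×0 = 6; y[2] = 6×0 + 6×1 + 1×0 = 6; y[3] = 6×0 + 1×1 + 5×0 = 1; y[4] = 1×0 + 5×1 = 5; y[5] = 5×0 = 0

[0, 6, 6, 1, 5, 0]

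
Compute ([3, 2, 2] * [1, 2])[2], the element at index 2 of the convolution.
Use y[k] = Σ_i a[i]·b[k-i] at k=2. y[2] = 2×2 + 2×1 = 6

6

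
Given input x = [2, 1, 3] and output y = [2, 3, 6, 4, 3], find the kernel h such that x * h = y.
Output length 5 = len(x) + len(h) - 1 ⇒ len(h) = 3. Solve h forward using h[k] = (y[k] - Σ_{i≥1} x[i]·h[k-i]) / x[0]: h[0] = y[0] / x[0] = 2 / 2 = 1; h[1] = (y[1] - 1×1) / x[0] = (3 - 1×1) / 2 = 1; h[2] = (y[2] - 1×1 - 3×1) / x[0] = (6 - 1×1 - 3×1) / 2 = 1. So h = [1, 1, 1]. Forward-check [2, 1, 3] * [1, 1, 1]: y[0] = 2×1 = 2; y[1] = 2×1 + 1×1 = 3; y[2] = 2×1 + 1×1 + 3×1 = 6; y[3] = 1×1 + 3×1 = 4; y[4] = 3×1 = 3 → [2, 3, 6, 4, 3] ✓

[1, 1, 1]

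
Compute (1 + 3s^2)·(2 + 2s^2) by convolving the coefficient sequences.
Ascending coefficients: a = [1, 0, 3], b = [2, 0, 2]. c[0] = 1×2 = 2; c[1] = 1×0 + 0×2 = 0; c[2] = 1×2 + 0×0 + 3×2 = 8; c[3] = 0×2 + 3×0 = 0; c[4] = 3×2 = 6. Result coefficients: [2, 0, 8, 0, 6] → 2 + 8s^2 + 6s^4

2 + 8s^2 + 6s^4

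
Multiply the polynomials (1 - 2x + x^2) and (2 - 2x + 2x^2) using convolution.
Ascending coefficients: a = [1, -2, 1], b = [2, -2, 2]. c[0] = 1×2 = 2; c[1] = 1×-2 + -2×2 = -6; c[2] = 1×2 + -2×-2 + 1×2 = 8; c[3] = -2×2 + 1×-2 = -6; c[4] = 1×2 = 2. Result coefficients: [2, -6, 8, -6, 2] → 2 - 6x + 8x^2 - 6x^3 + 2x^4

2 - 6x + 8x^2 - 6x^3 + 2x^4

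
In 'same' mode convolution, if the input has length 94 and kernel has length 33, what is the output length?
'Same' mode returns an output with the same length as the input: 94

94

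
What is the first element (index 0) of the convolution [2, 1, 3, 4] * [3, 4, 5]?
Use y[k] = Σ_i a[i]·b[k-i] at k=0. y[0] = 2×3 = 6

6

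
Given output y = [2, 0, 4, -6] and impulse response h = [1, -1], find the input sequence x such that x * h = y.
Deconvolve y=[2, 0, 4, -6] by h=[1, -1]. Since h[0]=1, solve forward: x[0] = y[0] / 1 = 2; x[1] = (y[1] - 2×-1) / 1 = 2; x[2] = (y[2] - 2×-1) / 1 = 6. So x = [2, 2, 6]. Check by forward convolution: y[0] = 2×1 = 2; y[1] = 2×-1 + 2×1 = 0; y[2] = 2×-1 + 6×1 = 4; y[3] = 6×-1 = -6

[2, 2, 6]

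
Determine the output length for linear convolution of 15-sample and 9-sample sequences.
Linear/full convolution length: m + n - 1 = 15 + 9 - 1 = 23

23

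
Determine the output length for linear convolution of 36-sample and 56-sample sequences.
Linear/full convolution length: m + n - 1 = 36 + 56 - 1 = 91

91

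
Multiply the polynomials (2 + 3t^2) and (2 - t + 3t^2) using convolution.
Ascending coefficients: a = [2, 0, 3], b = [2, -1, 3]. c[0] = 2×2 = 4; c[1] = 2×-1 + 0×2 = -2; c[2] = 2×3 + 0×-1 + 3×2 = 12; c[3] = 0×3 + 3×-1 = -3; c[4] = 3×3 = 9. Result coefficients: [4, -2, 12, -3, 9] → 4 - 2t + 12t^2 - 3t^3 + 9t^4

4 - 2t + 12t^2 - 3t^3 + 9t^4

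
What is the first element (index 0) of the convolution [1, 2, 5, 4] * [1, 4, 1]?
Use y[k] = Σ_i a[i]·b[k-i] at k=0. y[0] = 1×1 = 1

1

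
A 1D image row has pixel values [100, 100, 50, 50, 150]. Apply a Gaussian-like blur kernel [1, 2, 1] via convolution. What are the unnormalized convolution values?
Convolve image row [100, 100, 50, 50, 150] with kernel [1, 2, 1]: y[0] = 100×1 = 100; y[1] = 100×2 + 100×1 = 300; y[2] = 100×1 + 100×2 + 50×1 = 350; y[3] = 100×1 + 50×2 + 50×1 = 250; y[4] = 50×1 + 50×2 + 150×1 = 300; y[5] = 50×1 + 150×2 = 350; y[6] = 150×1 = 150 → [100, 300, 350, 250, 300, 350, 150]. Normalization factor = sum(kernel) = 4.

[100, 300, 350, 250, 300, 350, 150]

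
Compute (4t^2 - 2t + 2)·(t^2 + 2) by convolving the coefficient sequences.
Ascending coefficients: a = [2, -2, 4], b = [2, 0, 1]. c[0] = 2×2 = 4; c[1] = 2×0 + -2×2 = -4; c[2] = 2×1 + -2×0 + 4×2 = 10; c[3] = -2×1 + 4×0 = -2; c[4] = 4×1 = 4. Result coefficients: [4, -4, 10, -2, 4] → 4t^4 - 2t^3 + 10t^2 - 4t + 4

4t^4 - 2t^3 + 10t^2 - 4t + 4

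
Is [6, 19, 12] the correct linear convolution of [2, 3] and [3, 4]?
Recompute linear convolution of [2, 3] and [3, 4]: y[0] = 2×3 = 6; y[1] = 2×4 + 3×3 = 17; y[2] = 3×4 = 12 → [6, 17, 12]. Compare to given [6, 19, 12]: they differ at index 1: given 19, correct 17, so answer: No

No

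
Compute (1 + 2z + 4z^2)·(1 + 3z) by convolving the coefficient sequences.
Ascending coefficients: a = [1, 2, 4], b = [1, 3]. c[0] = 1×1 = 1; c[1] = 1×3 + 2×1 = 5; c[2] = 2×3 + 4×1 = 10; c[3] = 4×3 = 12. Result coefficients: [1, 5, 10, 12] → 1 + 5z + 10z^2 + 12z^3

1 + 5z + 10z^2 + 12z^3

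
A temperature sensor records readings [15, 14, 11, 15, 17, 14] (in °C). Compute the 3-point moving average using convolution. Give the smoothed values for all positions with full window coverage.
3-point moving average kernel = [1, 1, 1]. Apply in 'valid' mode (full window coverage): avg[0] = (15 + 14 + 11) / 3 = 13.33; avg[1] = (14 + 11 + 15) / 3 = 13.33; avg[2] = (11 + 15 + 17) / 3 = 14.33; avg[3] = (15 + 17 + 14) / 3 = 15.33. Smoothed values: [13.33, 13.33, 14.33, 15.33]

[13.33, 13.33, 14.33, 15.33]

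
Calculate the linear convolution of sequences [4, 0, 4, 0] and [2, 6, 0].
y[0] = 4×2 = 8; y[1] = 4×6 + 0×2 = 24; y[2] = 4×0 + 0×6 + 4×2 = 8; y[3] = 0×0 + 4×6 + 0×2 = 24; y[4] = 4×0 + 0×6 = 0; y[5] = 0×0 = 0

[8, 24, 8, 24, 0, 0]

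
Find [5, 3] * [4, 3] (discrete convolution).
y[0] = 5×4 = 20; y[1] = 5×3 + 3×4 = 27; y[2] = 3×3 = 9

[20, 27, 9]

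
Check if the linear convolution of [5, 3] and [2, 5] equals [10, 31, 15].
Recompute linear convolution of [5, 3] and [2, 5]: y[0] = 5×2 = 10; y[1] = 5×5 + 3×2 = 31; y[2] = 3×5 = 15 → [10, 31, 15]. Given [10, 31, 15] matches, so answer: Yes

Yes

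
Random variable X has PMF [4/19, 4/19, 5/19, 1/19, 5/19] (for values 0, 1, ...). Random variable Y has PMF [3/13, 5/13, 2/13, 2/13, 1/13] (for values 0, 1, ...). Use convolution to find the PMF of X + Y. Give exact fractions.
P(X+Y=k) = Σ_i P(X=i)·P(Y=k-i) — a convolution of [4/19, 4/19, 5/19, 1/19, 5/19] and [3/13, 5/13, 2/13, 2/13, 1/13]. P(X+Y=0) = (4/19)×(3/13) = 12/247; P(X+Y=1) = (4/19)×(5/13) + (4/19)×(3/13) = 20/247 + 12/247 = 32/247; P(X+Y=2) = (4/19)×(2/13) + (4/19)×(5/13) + (5/19)×(3/13) = 8/247 + 20/247 + 15/247 = 43/247; P(X+Y=3) = (4/19)×(2/13) + (4/19)×(2/13) + (5/19)×(5/13) + (1/19)×(3/13) = 8/247 + 8/247 + 25/247 + 3/247 = 44/247; P(X+Y=4) = (4/19)×(1/13) + (4/19)×(2/13) + (5/19)×(2/13) + (1/19)×(5/13) + (5/19)×(3/13) = 4/247 + 8/247 + 10/247 + 5/247 + 15/247 = 42/247; P(X+Y=5) = (4/19)×(1/13) + (5/19)×(2/13) + (1/19)×(2/13) + (5/19)×(5/13) = 4/247 + 10/247 + 2/247 + 25/247 = 41/247; P(X+Y=6) = (5/19)×(1/13) + (1/19)×(2/13) + (5/19)×(2/13) = 5/247 + 2/247 + 10/247 = 17/247; P(X+Y=7) = (1/19)×(1/13) + (5/19)×(2/13) = 1/247 + 10/247 = 11/247; P(X+Y=8) = (5/19)×(1/13) = 5/247. PMF: [12/247, 32/247, 43/247, 44/247, 42/247, 41/247, 17/247, 11/247, 5/247] (sums to 1 ✓)

[12/247, 32/247, 43/247, 44/247, 42/247, 41/247, 17/247, 11/247, 5/247]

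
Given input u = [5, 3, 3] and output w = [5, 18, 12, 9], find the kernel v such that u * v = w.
Output length 4 = len(u) + len(v) - 1 ⇒ len(v) = 2. Solve v forward using v[k] = (w[k] - Σ_{i≥1} u[i]·v[k-i]) / u[0]: v[0] = w[0] / u[0] = 5 / 5 = 1; v[1] = (w[1] - 3×1) / u[0] = (18 - 3×1) / 5 = 3. So v = [1, 3]. Forward-check [5, 3, 3] * [1, 3]: w[0] = 5×1 = 5; w[1] = 5×3 + 3×1 = 18; w[2] = 3×3 + 3×1 = 12; w[3] = 3×3 = 9 → [5, 18, 12, 9] ✓

[1, 3]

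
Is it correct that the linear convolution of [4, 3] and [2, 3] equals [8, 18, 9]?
Recompute linear convolution of [4, 3] and [2, 3]: y[0] = 4×2 = 8; y[1] = 4×3 + 3×2 = 18; y[2] = 3×3 = 9 → [8, 18, 9]. Given [8, 18, 9] matches, so answer: Yes

Yes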